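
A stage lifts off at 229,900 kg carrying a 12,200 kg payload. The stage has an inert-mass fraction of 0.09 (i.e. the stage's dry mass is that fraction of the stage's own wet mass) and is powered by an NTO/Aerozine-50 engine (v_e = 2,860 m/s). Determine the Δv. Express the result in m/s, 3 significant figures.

Stage wet mass = m₀ − payload = 229,900 − 12,200 = 217,700 kg.
Stage dry mass = ε × stage wet mass = 0.09 × 217,700 = 19,593 kg.
Burnout mass m_f = stage dry + payload = 19,593 + 12,200 = 31,793 kg.
Δv = v_e · ln(229,900/31,793) = 2860.0 × ln(7.231) = 2860.0 × 1.9784 ≈ 5658 m/s.

Δv ≈ 5660 m/s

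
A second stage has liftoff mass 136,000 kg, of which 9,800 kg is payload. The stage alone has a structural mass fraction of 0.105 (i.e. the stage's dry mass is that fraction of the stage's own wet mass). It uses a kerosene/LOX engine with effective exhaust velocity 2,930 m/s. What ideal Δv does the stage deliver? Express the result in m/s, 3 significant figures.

Δv ≈ 5200 m/s

Stage wet mass = m₀ − payload = 136,000 − 9,800 = 126,200 kg.
Stage dry mass = ε × stage wet mass = 0.105 × 126,200 = 13,251 kg.
Burnout mass m_f = stage dry + payload = 13,251 + 9,800 = 23,051 kg.
Rocket equation: Δv = v_e · ln(136,000/23,051) = 2930.0 × ln(5.9) = 2930.0 × 1.7749 ≈ 5201 m/s.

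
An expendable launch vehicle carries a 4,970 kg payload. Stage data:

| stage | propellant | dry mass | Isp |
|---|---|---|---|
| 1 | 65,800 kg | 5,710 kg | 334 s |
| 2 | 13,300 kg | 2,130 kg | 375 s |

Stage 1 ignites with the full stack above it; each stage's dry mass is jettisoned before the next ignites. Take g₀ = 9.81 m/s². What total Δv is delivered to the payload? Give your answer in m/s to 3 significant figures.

Δv ≈ 8010 m/s

Ignition mass of stage 1 = 65,800+5,710 + 13,300+2,130 + 4,970 = 91,910 kg.
Stage 1: m₀ = 91,910 kg, m_f = 91,910 − 65,800 = 26,110 kg; Δv = 334×9.81×ln(3.52) = 3276.5×1.2585 ≈ 4123 m/s.
Stage 2: m₀ = 20,400 kg, m_f = 20,400 − 13,300 = 7,100 kg; Δv = 375×9.81×ln(2.873) = 3678.8×1.0554 ≈ 3883 m/s.
Total Δv = 4123 + 3883 = 8006 m/s.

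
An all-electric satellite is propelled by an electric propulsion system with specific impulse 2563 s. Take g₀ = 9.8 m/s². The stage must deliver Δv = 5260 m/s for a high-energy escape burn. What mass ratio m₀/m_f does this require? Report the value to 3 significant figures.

mass ratio ≈ 1.23

v_e = Isp · g₀ = 2563 × 9.8 = 25117.4 m/s.
m₀/m_f = exp(Δv / v_e) = exp(5260 / 25117.4) = exp(0.2094) = 1.2330.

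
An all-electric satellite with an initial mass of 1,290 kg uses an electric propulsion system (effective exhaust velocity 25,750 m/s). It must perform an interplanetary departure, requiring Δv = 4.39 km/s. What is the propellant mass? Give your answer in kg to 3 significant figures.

m₀/m_f = exp(Δv / v_e) = exp(4390 / 25750.0) = exp(0.1705) = 1.1859.
m_f = 1,290 / 1.1859 = 1,087.78 kg, so propellant = m₀ − m_f = 1,290 − 1,087.78 = 202.22 kg.

propellant mass ≈ 202 kg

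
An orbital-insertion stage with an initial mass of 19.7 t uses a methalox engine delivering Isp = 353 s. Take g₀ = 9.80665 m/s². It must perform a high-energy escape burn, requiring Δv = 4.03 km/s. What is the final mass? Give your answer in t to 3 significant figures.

v_e = Isp · g₀ = 353 × 9.80665 = 3461.7 m/s.
m₀/m_f = exp(Δv / v_e) = exp(4030 / 3461.7) = exp(1.1642) = 3.2032.
m_f = m₀ / 3.2032 = 19.7 / 3.2032 = 6.1501 t.

final mass ≈ 6.15 t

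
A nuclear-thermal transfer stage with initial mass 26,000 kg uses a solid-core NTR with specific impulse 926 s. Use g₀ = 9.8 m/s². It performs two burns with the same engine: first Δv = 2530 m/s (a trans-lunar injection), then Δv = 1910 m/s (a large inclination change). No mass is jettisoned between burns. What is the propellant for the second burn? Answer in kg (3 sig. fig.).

propellant for the second burn ≈ 3730 kg

v_e = Isp · g₀ = 926 × 9.8 = 9074.8 m/s.
After the first burn: m = 26000 × exp(−2530/9074.8) = 26000 × 0.75670 = 19,674.2 kg.
After the second burn: m = 19,674.2 × exp(−1910/9074.8) = 19,674.2 × 0.81020 = 15,940 kg.
Second-burn propellant = 19,674.2 − 15,940 = 3,734.2 kg.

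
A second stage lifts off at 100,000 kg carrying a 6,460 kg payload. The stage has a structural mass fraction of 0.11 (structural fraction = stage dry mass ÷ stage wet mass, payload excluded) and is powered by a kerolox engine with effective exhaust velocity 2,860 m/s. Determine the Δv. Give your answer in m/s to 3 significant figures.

Δv ≈ 5110 m/s

Stage wet mass = m₀ − payload = 100,000 − 6,460 = 93,540 kg.
Stage dry mass = ε × stage wet mass = 0.11 × 93,540 = 10,289.4 kg.
Burnout mass m_f = stage dry + payload = 10,289.4 + 6,460 = 16,749.4 kg.
Δv = v_e · ln(100,000/16,749.4) = 2860.0 × ln(5.97) = 2860.0 × 1.7868 ≈ 5110 m/s.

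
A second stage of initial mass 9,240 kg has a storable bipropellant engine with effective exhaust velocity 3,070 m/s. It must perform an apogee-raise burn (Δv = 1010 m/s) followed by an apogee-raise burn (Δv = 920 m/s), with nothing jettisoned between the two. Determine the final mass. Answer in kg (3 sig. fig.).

After the first burn: m = 9240 × exp(−1010/3070.0) = 9240 × 0.71965 = 6,649.57 kg.
After the second burn: m = 6,649.57 × exp(−920/3070.0) = 6,649.57 × 0.74106 = 4,927.73 kg.

final mass ≈ 4930 kg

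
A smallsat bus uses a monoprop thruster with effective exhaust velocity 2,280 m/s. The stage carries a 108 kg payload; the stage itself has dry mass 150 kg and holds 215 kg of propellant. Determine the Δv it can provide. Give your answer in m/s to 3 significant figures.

Δv ≈ 1380 m/s

m₀ = payload + dry + propellant = 108 + 150 + 215 = 473 kg.
m_f = payload + dry = 108 + 150 = 258 kg.
Δv = v_e · ln(m₀/m_f) = 2280.0 × ln(1.833) = 2280.0 × 0.6061 ≈ 1382.0 m/s.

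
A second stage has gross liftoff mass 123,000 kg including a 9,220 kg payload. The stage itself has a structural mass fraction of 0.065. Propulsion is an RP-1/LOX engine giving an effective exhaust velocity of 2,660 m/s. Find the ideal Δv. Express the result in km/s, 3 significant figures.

Δv ≈ 5.32 km/s

Stage wet mass = m₀ − payload = 123,000 − 9,220 = 113,780 kg.
Stage dry mass = ε × stage wet mass = 0.065 × 113,780 = 7,395.7 kg.
Burnout mass m_f = stage dry + payload = 7,395.7 + 9,220 = 16,615.7 kg.
Δv = v_e · ln(123,000/16,615.7) = 2660.0 × ln(7.403) = 2660.0 × 2.0018 ≈ 5325 m/s.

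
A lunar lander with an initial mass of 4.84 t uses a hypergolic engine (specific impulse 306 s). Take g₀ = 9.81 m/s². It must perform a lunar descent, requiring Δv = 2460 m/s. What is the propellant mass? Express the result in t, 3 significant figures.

propellant mass ≈ 2.71 t

v_e = Isp · g₀ = 306 × 9.81 = 3001.9 m/s.
By the Tsiolkovsky rocket equation, m₀/m_f = exp(Δv / v_e) = exp(2460 / 3001.9) = exp(0.8195) = 2.2693.
m_f = 4.84 / 2.2693 = 2.13282 t, so propellant = m₀ − m_f = 4.84 − 2.13282 = 2.70718 t.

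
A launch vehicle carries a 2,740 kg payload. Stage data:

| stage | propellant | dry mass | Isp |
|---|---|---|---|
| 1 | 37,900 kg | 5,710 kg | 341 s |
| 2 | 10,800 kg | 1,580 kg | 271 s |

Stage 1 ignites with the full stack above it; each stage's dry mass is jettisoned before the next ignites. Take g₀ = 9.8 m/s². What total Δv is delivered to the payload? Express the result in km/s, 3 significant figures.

Ignition mass of stage 1 = 37,900+5,710 + 10,800+1,580 + 2,740 = 58,730 kg.
Stage 1: m₀ = 58,730 kg, m_f = 58,730 − 37,900 = 20,830 kg; Δv = 341×9.8×ln(2.819) = 3341.8×1.0366 ≈ 3464 m/s.
Stage 2: m₀ = 15,120 kg, m_f = 15,120 − 10,800 = 4,320 kg; Δv = 271×9.8×ln(3.5) = 2655.8×1.2528 ≈ 3327 m/s.
Total Δv = 3464 + 3327 = 6791 m/s.

Δv ≈ 6.79 km/s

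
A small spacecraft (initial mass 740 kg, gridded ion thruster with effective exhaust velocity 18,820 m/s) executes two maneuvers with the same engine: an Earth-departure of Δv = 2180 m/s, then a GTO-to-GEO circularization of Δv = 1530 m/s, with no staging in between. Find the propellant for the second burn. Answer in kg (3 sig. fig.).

propellant for the second burn ≈ 51.5 kg

After the first burn: m = 740 × exp(−2180/18820.0) = 740 × 0.89062 = 659.059 kg.
After the second burn: m = 659.059 × exp(−1530/18820.0) = 659.059 × 0.92192 = 607.6 kg.
Second-burn propellant = 659.059 − 607.6 = 51.459 kg.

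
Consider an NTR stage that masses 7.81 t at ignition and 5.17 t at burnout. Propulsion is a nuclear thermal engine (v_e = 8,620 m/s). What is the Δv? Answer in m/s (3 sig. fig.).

Δv ≈ 3560 m/s

Using Δv = v_e ln(m₀/m_f): Δv = v_e · ln(m₀/m_f) = 8620.0 × ln(1.511) = 8620.0 × 0.4125 ≈ 3556.0 m/s.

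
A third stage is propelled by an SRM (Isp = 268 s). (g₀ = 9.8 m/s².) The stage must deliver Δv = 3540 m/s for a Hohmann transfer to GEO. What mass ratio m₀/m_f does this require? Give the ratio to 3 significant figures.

v_e = Isp · g₀ = 268 × 9.8 = 2626.4 m/s.
m₀/m_f = exp(Δv / v_e) = exp(3540 / 2626.4) = exp(1.3479) = 3.8492.

mass ratio ≈ 3.85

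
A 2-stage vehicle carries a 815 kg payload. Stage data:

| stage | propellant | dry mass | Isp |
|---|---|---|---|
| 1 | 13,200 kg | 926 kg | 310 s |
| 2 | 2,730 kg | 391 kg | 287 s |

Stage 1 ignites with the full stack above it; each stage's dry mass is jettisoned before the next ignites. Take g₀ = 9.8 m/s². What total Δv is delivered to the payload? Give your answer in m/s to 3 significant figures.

Δv ≈ 7310 m/s

Ignition mass of stage 1 = 13,200+926 + 2,730+391 + 815 = 18,062 kg.
Stage 1: m₀ = 18,062 kg, m_f = 18,062 − 13,200 = 4,862 kg; Δv = 310×9.8×ln(3.715) = 3038.0×1.3124 ≈ 3987 m/s.
Stage 2: m₀ = 3,936 kg, m_f = 3,936 − 2,730 = 1,206 kg; Δv = 287×9.8×ln(3.264) = 2812.6×1.1829 ≈ 3327 m/s.
Total Δv = 3987 + 3327 = 7314 m/s.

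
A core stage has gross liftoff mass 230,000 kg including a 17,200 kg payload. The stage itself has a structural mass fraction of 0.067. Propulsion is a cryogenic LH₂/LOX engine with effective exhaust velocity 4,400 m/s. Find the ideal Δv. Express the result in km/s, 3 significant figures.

Stage wet mass = m₀ − payload = 230,000 − 17,200 = 212,800 kg.
Stage dry mass = ε × stage wet mass = 0.067 × 212,800 = 14,257.6 kg.
Burnout mass m_f = stage dry + payload = 14,257.6 + 17,200 = 31,457.6 kg.
Δv = v_e · ln(230,000/31,457.6) = 4400.0 × ln(7.311) = 4400.0 × 1.9894 ≈ 8754 m/s.

Δv ≈ 8.75 km/s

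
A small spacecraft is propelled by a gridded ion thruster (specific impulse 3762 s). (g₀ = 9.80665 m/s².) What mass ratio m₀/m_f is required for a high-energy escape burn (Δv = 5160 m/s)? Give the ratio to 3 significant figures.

v_e = Isp · g₀ = 3762 × 9.80665 = 36892.6 m/s.
m₀/m_f = exp(Δv / v_e) = exp(5160 / 36892.6) = exp(0.1399) = 1.1501.

mass ratio ≈ 1.15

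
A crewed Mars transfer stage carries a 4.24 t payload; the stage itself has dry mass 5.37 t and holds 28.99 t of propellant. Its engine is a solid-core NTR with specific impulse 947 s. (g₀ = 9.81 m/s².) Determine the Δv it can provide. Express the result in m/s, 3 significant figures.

v_e = Isp · g₀ = 947 × 9.81 = 9290.1 m/s.
m₀ = payload + dry + propellant = 4.24 + 5.37 + 28.99 = 38.6 t.
m_f = payload + dry = 4.24 + 5.37 = 9.61 t.
From the ideal rocket equation, Δv = v_e · ln(m₀/m_f) = 9290.1 × ln(4.017) = 9290.1 × 1.3904 ≈ 12917.4 m/s.

Δv ≈ 12900 m/s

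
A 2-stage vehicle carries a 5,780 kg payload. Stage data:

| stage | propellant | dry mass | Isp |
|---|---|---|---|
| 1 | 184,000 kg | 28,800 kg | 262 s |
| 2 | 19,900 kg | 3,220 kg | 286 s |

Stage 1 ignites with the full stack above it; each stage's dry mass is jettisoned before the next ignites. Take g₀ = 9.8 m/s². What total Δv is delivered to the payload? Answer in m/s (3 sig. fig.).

Δv ≈ 6950 m/s

Ignition mass of stage 1 = 184,000+28,800 + 19,900+3,220 + 5,780 = 241,700 kg.
Stage 1: m₀ = 241,700 kg, m_f = 241,700 − 184,000 = 57,700 kg; Δv = 262×9.8×ln(4.189) = 2567.6×1.4324 ≈ 3678 m/s.
Stage 2: m₀ = 28,900 kg, m_f = 28,900 − 19,900 = 9,000 kg; Δv = 286×9.8×ln(3.211) = 2802.8×1.1666 ≈ 3270 m/s.
Total Δv = 3678 + 3270 = 6948 m/s.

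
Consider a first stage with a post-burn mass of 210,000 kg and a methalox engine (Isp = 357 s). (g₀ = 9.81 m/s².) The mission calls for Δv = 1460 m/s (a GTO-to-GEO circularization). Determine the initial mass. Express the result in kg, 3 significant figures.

initial mass ≈ 319000 kg

v_e = Isp · g₀ = 357 × 9.81 = 3502.2 m/s.
m₀/m_f = exp(Δv / v_e) = exp(1460 / 3502.2) = exp(0.4169) = 1.5172.
m₀ = m_f × 1.5172 = 210,000 × 1.5172 = 318,612 kg.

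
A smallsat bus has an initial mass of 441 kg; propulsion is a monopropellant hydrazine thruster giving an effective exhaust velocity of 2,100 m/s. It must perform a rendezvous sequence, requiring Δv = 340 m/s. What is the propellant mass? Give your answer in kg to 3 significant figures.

m₀/m_f = exp(Δv / v_e) = exp(340 / 2100.0) = exp(0.1619) = 1.1757.
m_f = 441 / 1.1757 = 375.096 kg, so propellant = m₀ − m_f = 441 − 375.096 = 65.904 kg.

propellant mass ≈ 65.9 kg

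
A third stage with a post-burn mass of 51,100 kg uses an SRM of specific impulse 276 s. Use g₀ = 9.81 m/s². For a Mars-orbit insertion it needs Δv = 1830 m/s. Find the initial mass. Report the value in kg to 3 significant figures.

v_e = Isp · g₀ = 276 × 9.81 = 2707.6 m/s.
m₀/m_f = exp(Δv / v_e) = exp(1830 / 2707.6) = exp(0.6759) = 1.9658.
m₀ = m_f × 1.9658 = 51,100 × 1.9658 = 100,452 kg.

initial mass ≈ 100000 kg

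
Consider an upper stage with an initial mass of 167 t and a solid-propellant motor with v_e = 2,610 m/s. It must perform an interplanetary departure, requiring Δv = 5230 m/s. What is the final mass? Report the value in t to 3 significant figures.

final mass ≈ 22.5 t

m₀/m_f = exp(Δv / v_e) = exp(5230 / 2610.0) = exp(2.0038) = 7.4174.
m_f = m₀ / 7.4174 = 167 / 7.4174 = 22.5146 t.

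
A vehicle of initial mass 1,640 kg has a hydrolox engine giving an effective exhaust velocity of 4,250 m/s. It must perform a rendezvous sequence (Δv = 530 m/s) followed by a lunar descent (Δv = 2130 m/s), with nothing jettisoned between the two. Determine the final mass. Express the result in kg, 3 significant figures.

After the first burn: m = 1640 × exp(−530/4250.0) = 1640 × 0.88276 = 1,447.73 kg.
After the second burn: m = 1,447.73 × exp(−2130/4250.0) = 1,447.73 × 0.60582 = 877.064 kg.

final mass ≈ 877 kg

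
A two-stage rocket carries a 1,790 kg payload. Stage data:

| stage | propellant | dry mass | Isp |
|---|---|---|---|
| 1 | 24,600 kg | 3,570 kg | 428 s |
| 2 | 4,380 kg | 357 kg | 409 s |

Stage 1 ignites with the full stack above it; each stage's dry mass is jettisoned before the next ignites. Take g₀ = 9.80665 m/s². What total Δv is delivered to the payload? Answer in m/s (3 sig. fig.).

Δv ≈ 9640 m/s

Ignition mass of stage 1 = 24,600+3,570 + 4,380+357 + 1,790 = 34,697 kg.
Stage 1: m₀ = 34,697 kg, m_f = 34,697 − 24,600 = 10,097 kg; Δv = 428×9.80665×ln(3.436) = 4197.2×1.2344 ≈ 5181 m/s.
Stage 2: m₀ = 6,527 kg, m_f = 6,527 − 4,380 = 2,147 kg; Δv = 409×9.80665×ln(3.04) = 4010.9×1.1119 ≈ 4460 m/s.
Total Δv = 5181 + 4460 = 9641 m/s.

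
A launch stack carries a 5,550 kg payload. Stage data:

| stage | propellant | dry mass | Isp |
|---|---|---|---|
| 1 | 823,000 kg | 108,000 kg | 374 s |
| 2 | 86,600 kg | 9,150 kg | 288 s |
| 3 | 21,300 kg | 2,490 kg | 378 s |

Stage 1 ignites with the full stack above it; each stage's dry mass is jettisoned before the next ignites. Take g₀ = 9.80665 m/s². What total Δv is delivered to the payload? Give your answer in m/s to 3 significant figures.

Ignition mass of stage 1 = 823,000+108,000 + 86,600+9,150 + 21,300+2,490 + 5,550 = 1,056,090 kg.
Stage 1: m₀ = 1,056,090 kg, m_f = 1,056,090 − 823,000 = 233,090 kg; Δv = 374×9.80665×ln(4.531) = 3667.7×1.5109 ≈ 5542 m/s.
Stage 2: m₀ = 125,090 kg, m_f = 125,090 − 86,600 = 38,490 kg; Δv = 288×9.80665×ln(3.25) = 2824.3×1.1786 ≈ 3329 m/s.
Stage 3: m₀ = 29,340 kg, m_f = 29,340 − 21,300 = 8,040 kg; Δv = 378×9.80665×ln(3.649) = 3706.9×1.2945 ≈ 4799 m/s.
Total Δv = 5542 + 3329 + 4799 = 13670 m/s.

Δv ≈ 13700 m/s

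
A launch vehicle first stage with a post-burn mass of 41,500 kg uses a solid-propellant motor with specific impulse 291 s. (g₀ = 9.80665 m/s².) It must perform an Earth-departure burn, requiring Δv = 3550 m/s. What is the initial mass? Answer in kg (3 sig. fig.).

v_e = Isp · g₀ = 291 × 9.80665 = 2853.7 m/s.
By the Tsiolkovsky rocket equation, m₀/m_f = exp(Δv / v_e) = exp(3550 / 2853.7) = exp(1.2440) = 3.4694.
m₀ = m_f × 3.4694 = 41,500 × 3.4694 = 143,980 kg.

initial mass ≈ 144000 kg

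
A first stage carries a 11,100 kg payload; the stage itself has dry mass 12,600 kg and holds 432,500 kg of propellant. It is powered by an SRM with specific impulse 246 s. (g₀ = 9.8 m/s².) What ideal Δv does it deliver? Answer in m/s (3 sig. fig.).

v_e = Isp · g₀ = 246 × 9.8 = 2410.8 m/s.
m₀ = payload + dry + propellant = 11,100 + 12,600 + 432,500 = 456,200 kg.
m_f = payload + dry = 11,100 + 12,600 = 23,700 kg.
Δv = v_e · ln(m₀/m_f) = 2410.8 × ln(19.25) = 2410.8 × 2.9575 ≈ 7129.8 m/s.

Δv ≈ 7130 m/s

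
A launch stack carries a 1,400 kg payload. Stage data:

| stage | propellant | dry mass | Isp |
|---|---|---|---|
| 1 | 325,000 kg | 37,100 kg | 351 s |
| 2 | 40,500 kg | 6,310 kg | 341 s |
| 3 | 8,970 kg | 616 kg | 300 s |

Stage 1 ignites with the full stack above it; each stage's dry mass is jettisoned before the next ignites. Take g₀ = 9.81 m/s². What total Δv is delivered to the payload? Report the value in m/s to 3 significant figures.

Ignition mass of stage 1 = 325,000+37,100 + 40,500+6,310 + 8,970+616 + 1,400 = 419,896 kg.
Stage 1: m₀ = 419,896 kg, m_f = 419,896 − 325,000 = 94,896 kg; Δv = 351×9.81×ln(4.425) = 3443.3×1.4872 ≈ 5121 m/s.
Stage 2: m₀ = 57,796 kg, m_f = 57,796 − 40,500 = 17,296 kg; Δv = 341×9.81×ln(3.342) = 3345.2×1.2064 ≈ 4036 m/s.
Stage 3: m₀ = 10,986 kg, m_f = 10,986 − 8,970 = 2,016 kg; Δv = 300×9.81×ln(5.449) = 2943.0×1.6955 ≈ 4990 m/s.
Total Δv = 5121 + 4036 + 4990 = 14147 m/s.

Δv ≈ 14100 m/s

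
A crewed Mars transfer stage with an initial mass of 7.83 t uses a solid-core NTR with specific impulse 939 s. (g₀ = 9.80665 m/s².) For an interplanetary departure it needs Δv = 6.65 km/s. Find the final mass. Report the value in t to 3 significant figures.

v_e = Isp · g₀ = 939 × 9.80665 = 9208.4 m/s.
m₀/m_f = exp(Δv / v_e) = exp(6650 / 9208.4) = exp(0.7222) = 2.0589.
m_f = m₀ / 2.0589 = 7.83 / 2.0589 = 3.803 t.

final mass ≈ 3.80 t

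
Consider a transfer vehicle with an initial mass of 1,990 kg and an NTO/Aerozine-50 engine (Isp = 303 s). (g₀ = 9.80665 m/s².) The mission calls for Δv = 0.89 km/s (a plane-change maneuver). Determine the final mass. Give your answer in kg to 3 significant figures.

v_e = Isp · g₀ = 303 × 9.80665 = 2971.4 m/s.
m₀/m_f = exp(Δv / v_e) = exp(890 / 2971.4) = exp(0.2995) = 1.3492.
m_f = m₀ / 1.3492 = 1,990 / 1.3492 = 1,474.95 kg.

final mass ≈ 1470 kg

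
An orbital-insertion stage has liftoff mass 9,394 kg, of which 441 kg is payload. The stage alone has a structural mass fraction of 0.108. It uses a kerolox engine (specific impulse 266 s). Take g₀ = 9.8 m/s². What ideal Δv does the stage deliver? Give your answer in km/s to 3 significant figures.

Stage wet mass = m₀ − payload = 9,394 − 441 = 8,953 kg.
Stage dry mass = ε × stage wet mass = 0.108 × 8,953 = 966.924 kg.
Burnout mass m_f = stage dry + payload = 966.924 + 441 = 1,407.924 kg.
v_e = Isp · g₀ = 266 × 9.8 = 2606.8 m/s.
Δv = v_e · ln(9,394/1,407.924) = 2606.8 × ln(6.672) = 2606.8 × 1.8980 ≈ 4948 m/s.

Δv ≈ 4.95 km/s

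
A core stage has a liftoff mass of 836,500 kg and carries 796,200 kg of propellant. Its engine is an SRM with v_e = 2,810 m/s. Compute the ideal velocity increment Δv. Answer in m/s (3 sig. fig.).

Δv ≈ 8520 m/s

m_f = m₀ − m_prop = 836,500 − 796,200 = 40,300 kg.
Δv = v_e · ln(m₀/m_f) = 2810.0 × ln(20.76) = 2810.0 × 3.0329 ≈ 8522.4 m/s.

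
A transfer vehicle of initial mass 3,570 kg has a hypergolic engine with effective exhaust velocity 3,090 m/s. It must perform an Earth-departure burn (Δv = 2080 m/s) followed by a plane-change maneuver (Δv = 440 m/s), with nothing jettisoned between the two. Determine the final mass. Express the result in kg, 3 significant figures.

After the first burn: m = 3570 × exp(−2080/3090.0) = 3570 × 0.51010 = 1,821.06 kg.
After the second burn: m = 1,821.06 × exp(−440/3090.0) = 1,821.06 × 0.86728 = 1,579.37 kg.

final mass ≈ 1580 kg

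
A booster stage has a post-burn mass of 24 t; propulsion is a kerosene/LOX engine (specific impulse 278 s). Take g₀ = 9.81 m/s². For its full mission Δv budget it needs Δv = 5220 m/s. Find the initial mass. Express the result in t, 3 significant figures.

v_e = Isp · g₀ = 278 × 9.81 = 2727.2 m/s.
m₀/m_f = exp(Δv / v_e) = exp(5220 / 2727.2) = exp(1.9141) = 6.7806.
m₀ = m_f × 6.7806 = 24 × 6.7806 = 162.734 t.

initial mass ≈ 163 t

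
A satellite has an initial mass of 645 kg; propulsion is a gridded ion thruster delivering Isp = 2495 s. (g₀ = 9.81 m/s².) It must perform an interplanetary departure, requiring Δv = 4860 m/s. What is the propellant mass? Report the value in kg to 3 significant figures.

v_e = Isp · g₀ = 2495 × 9.81 = 24476.0 m/s.
m₀/m_f = exp(Δv / v_e) = exp(4860 / 24476.0) = exp(0.1986) = 1.2196.
m_f = 645 / 1.2196 = 528.862 kg, so propellant = m₀ − m_f = 645 − 528.862 = 116.138 kg.

propellant mass ≈ 116 kg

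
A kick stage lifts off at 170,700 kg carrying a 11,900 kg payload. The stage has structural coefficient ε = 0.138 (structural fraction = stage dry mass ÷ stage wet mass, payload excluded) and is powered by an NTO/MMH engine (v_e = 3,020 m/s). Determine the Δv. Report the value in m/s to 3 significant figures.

Δv ≈ 4890 m/s

Stage wet mass = m₀ − payload = 170,700 − 11,900 = 158,800 kg.
Stage dry mass = ε × stage wet mass = 0.138 × 158,800 = 21,914.4 kg.
Burnout mass m_f = stage dry + payload = 21,914.4 + 11,900 = 33,814.4 kg.
Δv = v_e · ln(170,700/33,814.4) = 3020.0 × ln(5.048) = 3020.0 × 1.6190 ≈ 4889 m/s.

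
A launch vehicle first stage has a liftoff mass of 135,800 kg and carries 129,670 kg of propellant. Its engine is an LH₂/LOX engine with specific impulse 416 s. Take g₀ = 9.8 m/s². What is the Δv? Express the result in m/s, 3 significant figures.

v_e = Isp · g₀ = 416 × 9.8 = 4076.8 m/s.
m_f = m₀ − m_prop = 135,800 − 129,670 = 6,130 kg.
Rocket equation: Δv = v_e · ln(m₀/m_f) = 4076.8 × ln(22.15) = 4076.8 × 3.0980 ≈ 12629.9 m/s.

Δv ≈ 12600 m/s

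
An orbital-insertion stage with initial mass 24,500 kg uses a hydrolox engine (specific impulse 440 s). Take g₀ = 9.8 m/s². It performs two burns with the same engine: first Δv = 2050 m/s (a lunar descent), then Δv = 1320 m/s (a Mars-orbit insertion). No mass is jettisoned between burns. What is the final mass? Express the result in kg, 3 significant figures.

v_e = Isp · g₀ = 440 × 9.8 = 4312.0 m/s.
After the first burn: m = 24500 × exp(−2050/4312.0) = 24500 × 0.62163 = 15,229.9 kg.
After the second burn: m = 15,229.9 × exp(−1320/4312.0) = 15,229.9 × 0.73630 = 11,213.8 kg.

final mass ≈ 11200 kg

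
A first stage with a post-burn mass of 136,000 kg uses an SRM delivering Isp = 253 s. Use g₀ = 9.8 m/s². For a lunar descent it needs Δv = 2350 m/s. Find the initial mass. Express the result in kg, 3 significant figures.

initial mass ≈ 351000 kg

v_e = Isp · g₀ = 253 × 9.8 = 2479.4 m/s.
From the ideal rocket equation, m₀/m_f = exp(Δv / v_e) = exp(2350 / 2479.4) = exp(0.9478) = 2.5801.
m₀ = m_f × 2.5801 = 136,000 × 2.5801 = 350,894 kg.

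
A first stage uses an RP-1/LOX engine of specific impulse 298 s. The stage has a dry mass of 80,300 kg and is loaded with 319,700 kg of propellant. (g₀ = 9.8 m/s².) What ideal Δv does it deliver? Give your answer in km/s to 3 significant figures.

v_e = Isp · g₀ = 298 × 9.8 = 2920.4 m/s.
m₀ = m_dry + m_prop = 80,300 + 319,700 = 400,000 kg.
Δv = v_e · ln(m₀/m_f) = 2920.4 × ln(4.981) = 2920.4 × 1.6057 ≈ 4689.3 m/s.

Δv ≈ 4.69 km/s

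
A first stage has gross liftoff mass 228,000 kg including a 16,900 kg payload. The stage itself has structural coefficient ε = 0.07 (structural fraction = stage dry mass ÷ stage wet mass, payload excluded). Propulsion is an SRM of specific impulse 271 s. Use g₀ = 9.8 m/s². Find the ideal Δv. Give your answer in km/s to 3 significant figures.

Stage wet mass = m₀ − payload = 228,000 − 16,900 = 211,100 kg.
Stage dry mass = ε × stage wet mass = 0.07 × 211,100 = 14,777 kg.
Burnout mass m_f = stage dry + payload = 14,777 + 16,900 = 31,677 kg.
v_e = Isp · g₀ = 271 × 9.8 = 2655.8 m/s.
From the ideal rocket equation, Δv = v_e · ln(228,000/31,677) = 2655.8 × ln(7.198) = 2655.8 × 1.9738 ≈ 5242 m/s.

Δv ≈ 5.24 km/s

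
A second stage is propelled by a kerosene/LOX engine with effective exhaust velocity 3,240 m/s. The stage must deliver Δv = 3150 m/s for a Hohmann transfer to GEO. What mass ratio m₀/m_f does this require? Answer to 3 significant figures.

m₀/m_f = exp(Δv / v_e) = exp(3150 / 3240.0) = exp(0.9722) = 2.6438.

mass ratio ≈ 2.64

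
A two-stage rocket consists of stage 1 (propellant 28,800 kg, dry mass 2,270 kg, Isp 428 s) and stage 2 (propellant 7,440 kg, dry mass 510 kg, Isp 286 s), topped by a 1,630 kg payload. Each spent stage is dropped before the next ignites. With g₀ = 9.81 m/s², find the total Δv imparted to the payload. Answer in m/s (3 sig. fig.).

Δv ≈ 9380 m/s

Ignition mass of stage 1 = 28,800+2,270 + 7,440+510 + 1,630 = 40,650 kg.
Stage 1: m₀ = 40,650 kg, m_f = 40,650 − 28,800 = 11,850 kg; Δv = 428×9.81×ln(3.43) = 4198.7×1.2327 ≈ 5176 m/s.
Stage 2: m₀ = 9,580 kg, m_f = 9,580 − 7,440 = 2,140 kg; Δv = 286×9.81×ln(4.477) = 2805.7×1.4989 ≈ 4205 m/s.
Total Δv = 5176 + 4205 = 9381 m/s.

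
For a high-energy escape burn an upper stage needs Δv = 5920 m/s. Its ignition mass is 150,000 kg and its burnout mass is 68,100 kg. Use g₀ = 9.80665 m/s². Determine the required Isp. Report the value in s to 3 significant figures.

Isp ≈ 764 s

ln(m₀/m_f) = ln(150000/68100) = ln(2.203) = 0.7897.
Using Δv = v_e ln(m₀/m_f): v_e = Δv / ln(m₀/m_f) = 5920 / 0.7897 = 7496.9 m/s.
Isp = v_e / g₀ = 7496.9 / 9.80665 = 764.5 s.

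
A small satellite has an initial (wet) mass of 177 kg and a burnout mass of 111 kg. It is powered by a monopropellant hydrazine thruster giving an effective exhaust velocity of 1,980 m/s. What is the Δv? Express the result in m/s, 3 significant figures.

Δv ≈ 924 m/s

Rocket equation: Δv = v_e · ln(m₀/m_f) = 1980.0 × ln(1.595) = 1980.0 × 0.4666 ≈ 923.9 m/s.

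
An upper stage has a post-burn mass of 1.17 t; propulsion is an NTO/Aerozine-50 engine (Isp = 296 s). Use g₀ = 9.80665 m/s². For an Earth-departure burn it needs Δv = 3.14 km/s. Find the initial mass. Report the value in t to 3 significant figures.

v_e = Isp · g₀ = 296 × 9.80665 = 2902.8 m/s.
m₀/m_f = exp(Δv / v_e) = exp(3140 / 2902.8) = exp(1.0817) = 2.9498.
m₀ = m_f × 2.9498 = 1.17 × 2.9498 = 3.45127 t.

initial mass ≈ 3.45 t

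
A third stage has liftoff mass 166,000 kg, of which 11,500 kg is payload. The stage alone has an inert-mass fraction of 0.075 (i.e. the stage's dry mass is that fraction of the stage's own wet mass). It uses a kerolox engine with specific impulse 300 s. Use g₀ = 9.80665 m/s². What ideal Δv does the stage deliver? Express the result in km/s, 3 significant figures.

Δv ≈ 5.80 km/s

Stage wet mass = m₀ − payload = 166,000 − 11,500 = 154,500 kg.
Stage dry mass = ε × stage wet mass = 0.075 × 154,500 = 11,587.5 kg.
Burnout mass m_f = stage dry + payload = 11,587.5 + 11,500 = 23,087.5 kg.
v_e = Isp · g₀ = 300 × 9.80665 = 2942.0 m/s.
Δv = v_e · ln(166,000/23,087.5) = 2942.0 × ln(7.19) = 2942.0 × 1.9727 ≈ 5804 m/s.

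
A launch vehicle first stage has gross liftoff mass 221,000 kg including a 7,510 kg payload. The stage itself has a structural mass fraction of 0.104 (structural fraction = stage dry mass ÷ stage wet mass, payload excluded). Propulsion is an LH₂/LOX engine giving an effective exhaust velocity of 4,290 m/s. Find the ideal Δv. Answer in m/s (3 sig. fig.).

Stage wet mass = m₀ − payload = 221,000 − 7,510 = 213,490 kg.
Stage dry mass = ε × stage wet mass = 0.104 × 213,490 = 22,203 kg.
Burnout mass m_f = stage dry + payload = 22,203 + 7,510 = 29,713 kg.
By the Tsiolkovsky rocket equation, Δv = v_e · ln(221,000/29,713) = 4290.0 × ln(7.438) = 4290.0 × 2.0066 ≈ 8608 m/s.

Δv ≈ 8610 m/s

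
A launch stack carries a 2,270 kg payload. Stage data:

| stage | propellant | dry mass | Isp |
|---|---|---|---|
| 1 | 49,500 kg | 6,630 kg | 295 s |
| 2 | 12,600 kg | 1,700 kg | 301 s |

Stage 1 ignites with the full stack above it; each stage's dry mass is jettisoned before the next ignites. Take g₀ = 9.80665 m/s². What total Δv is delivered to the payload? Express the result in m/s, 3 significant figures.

Δv ≈ 7520 m/s

Ignition mass of stage 1 = 49,500+6,630 + 12,600+1,700 + 2,270 = 72,700 kg.
Stage 1: m₀ = 72,700 kg, m_f = 72,700 − 49,500 = 23,200 kg; Δv = 295×9.80665×ln(3.134) = 2893.0×1.1422 ≈ 3304 m/s.
Stage 2: m₀ = 16,570 kg, m_f = 16,570 − 12,600 = 3,970 kg; Δv = 301×9.80665×ln(4.174) = 2951.8×1.4288 ≈ 4218 m/s.
Total Δv = 3304 + 4218 = 7522 m/s.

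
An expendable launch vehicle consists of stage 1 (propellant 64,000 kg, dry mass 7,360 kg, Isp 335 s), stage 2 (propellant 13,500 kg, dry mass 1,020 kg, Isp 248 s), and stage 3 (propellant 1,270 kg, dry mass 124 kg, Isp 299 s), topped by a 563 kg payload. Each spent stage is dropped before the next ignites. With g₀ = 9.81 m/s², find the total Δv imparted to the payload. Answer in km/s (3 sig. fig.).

Ignition mass of stage 1 = 64,000+7,360 + 13,500+1,020 + 1,270+124 + 563 = 87,837 kg.
Stage 1: m₀ = 87,837 kg, m_f = 87,837 − 64,000 = 23,837 kg; Δv = 335×9.81×ln(3.685) = 3286.4×1.3042 ≈ 4286 m/s.
Stage 2: m₀ = 16,477 kg, m_f = 16,477 − 13,500 = 2,977 kg; Δv = 248×9.81×ln(5.535) = 2432.9×1.7110 ≈ 4163 m/s.
Stage 3: m₀ = 1,957 kg, m_f = 1,957 − 1,270 = 687 kg; Δv = 299×9.81×ln(2.849) = 2933.2×1.0468 ≈ 3071 m/s.
Total Δv = 4286 + 4163 + 3071 = 11520 m/s.

Δv ≈ 11.5 km/s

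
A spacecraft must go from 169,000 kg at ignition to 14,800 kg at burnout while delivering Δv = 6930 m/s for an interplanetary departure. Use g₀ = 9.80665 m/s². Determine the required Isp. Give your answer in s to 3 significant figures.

ln(m₀/m_f) = ln(169000/14800) = ln(11.42) = 2.4353.
Rocket equation: v_e = Δv / ln(m₀/m_f) = 6930 / 2.4353 = 2845.7 m/s.
Isp = v_e / g₀ = 2845.7 / 9.80665 = 290.2 s.

Isp ≈ 290 s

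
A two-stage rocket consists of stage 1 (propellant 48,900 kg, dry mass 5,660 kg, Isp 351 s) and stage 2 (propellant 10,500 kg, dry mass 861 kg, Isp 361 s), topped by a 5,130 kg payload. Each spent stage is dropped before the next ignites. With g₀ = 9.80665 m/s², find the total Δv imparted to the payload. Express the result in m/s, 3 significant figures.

Ignition mass of stage 1 = 48,900+5,660 + 10,500+861 + 5,130 = 71,051 kg.
Stage 1: m₀ = 71,051 kg, m_f = 71,051 − 48,900 = 22,151 kg; Δv = 351×9.80665×ln(3.208) = 3442.1×1.1655 ≈ 4012 m/s.
Stage 2: m₀ = 16,491 kg, m_f = 16,491 − 10,500 = 5,991 kg; Δv = 361×9.80665×ln(2.753) = 3540.2×1.0126 ≈ 3585 m/s.
Total Δv = 4012 + 3585 = 7597 m/s.

Δv ≈ 7600 m/s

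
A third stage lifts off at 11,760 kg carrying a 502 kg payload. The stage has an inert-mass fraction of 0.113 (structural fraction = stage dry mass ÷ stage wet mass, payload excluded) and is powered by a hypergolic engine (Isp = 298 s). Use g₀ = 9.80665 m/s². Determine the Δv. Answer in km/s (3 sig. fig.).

Δv ≈ 5.53 km/s

Stage wet mass = m₀ − payload = 11,760 − 502 = 11,258 kg.
Stage dry mass = ε × stage wet mass = 0.113 × 11,258 = 1,272.15 kg.
Burnout mass m_f = stage dry + payload = 1,272.15 + 502 = 1,774.15 kg.
v_e = Isp · g₀ = 298 × 9.80665 = 2922.4 m/s.
From the ideal rocket equation, Δv = v_e · ln(11,760/1,774.15) = 2922.4 × ln(6.629) = 2922.4 × 1.8914 ≈ 5527 m/s.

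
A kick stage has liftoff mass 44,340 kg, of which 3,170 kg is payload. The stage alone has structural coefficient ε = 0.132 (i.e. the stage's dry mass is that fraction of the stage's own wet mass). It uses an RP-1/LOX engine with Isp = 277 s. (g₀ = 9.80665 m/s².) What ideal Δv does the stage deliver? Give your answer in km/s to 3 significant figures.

Stage wet mass = m₀ − payload = 44,340 − 3,170 = 41,170 kg.
Stage dry mass = ε × stage wet mass = 0.132 × 41,170 = 5,434.44 kg.
Burnout mass m_f = stage dry + payload = 5,434.44 + 3,170 = 8,604.44 kg.
v_e = Isp · g₀ = 277 × 9.80665 = 2716.4 m/s.
From the ideal rocket equation, Δv = v_e · ln(44,340/8,604.44) = 2716.4 × ln(5.153) = 2716.4 × 1.6396 ≈ 4454 m/s.

Δv ≈ 4.45 km/s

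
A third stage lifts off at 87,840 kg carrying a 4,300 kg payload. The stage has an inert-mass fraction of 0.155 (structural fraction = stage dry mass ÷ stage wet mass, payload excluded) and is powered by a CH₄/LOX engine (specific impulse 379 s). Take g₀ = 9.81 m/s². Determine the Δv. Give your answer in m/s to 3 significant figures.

Stage wet mass = m₀ − payload = 87,840 − 4,300 = 83,540 kg.
Stage dry mass = ε × stage wet mass = 0.155 × 83,540 = 12,948.7 kg.
Burnout mass m_f = stage dry + payload = 12,948.7 + 4,300 = 17,248.7 kg.
v_e = Isp · g₀ = 379 × 9.81 = 3718.0 m/s.
By the Tsiolkovsky rocket equation, Δv = v_e · ln(87,840/17,248.7) = 3718.0 × ln(5.093) = 3718.0 × 1.6278 ≈ 6052 m/s.

Δv ≈ 6050 m/s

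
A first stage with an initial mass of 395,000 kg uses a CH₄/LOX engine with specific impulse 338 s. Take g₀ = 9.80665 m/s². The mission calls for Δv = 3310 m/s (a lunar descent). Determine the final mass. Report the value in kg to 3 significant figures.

v_e = Isp · g₀ = 338 × 9.80665 = 3314.6 m/s.
m₀/m_f = exp(Δv / v_e) = exp(3310 / 3314.6) = exp(0.9986) = 2.7145.
m_f = m₀ / 2.7145 = 395,000 / 2.7145 = 145,515 kg.

final mass ≈ 146000 kg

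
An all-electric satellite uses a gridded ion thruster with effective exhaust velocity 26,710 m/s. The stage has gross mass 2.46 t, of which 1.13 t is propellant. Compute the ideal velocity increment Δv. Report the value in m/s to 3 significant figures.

m_f = m₀ − m_prop = 2.46 − 1.13 = 1.33 t.
Rocket equation: Δv = v_e · ln(m₀/m_f) = 26710.0 × ln(1.85) = 26710.0 × 0.6150 ≈ 16426.2 m/s.

Δv ≈ 16400 m/s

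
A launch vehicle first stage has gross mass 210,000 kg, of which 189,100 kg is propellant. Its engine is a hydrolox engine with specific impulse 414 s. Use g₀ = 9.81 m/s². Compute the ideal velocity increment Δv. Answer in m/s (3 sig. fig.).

Δv ≈ 9370 m/s

v_e = Isp · g₀ = 414 × 9.81 = 4061.3 m/s.
m_f = m₀ − m_prop = 210,000 − 189,100 = 20,900 kg.
Δv = v_e · ln(m₀/m_f) = 4061.3 × ln(10.05) = 4061.3 × 2.3074 ≈ 9371.0 m/s.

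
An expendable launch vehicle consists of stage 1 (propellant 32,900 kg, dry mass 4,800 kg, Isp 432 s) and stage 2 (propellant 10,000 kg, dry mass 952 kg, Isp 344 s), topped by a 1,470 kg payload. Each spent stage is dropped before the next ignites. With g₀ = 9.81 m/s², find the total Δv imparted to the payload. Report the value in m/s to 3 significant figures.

Δv ≈ 10000 m/s

Ignition mass of stage 1 = 32,900+4,800 + 10,000+952 + 1,470 = 50,122 kg.
Stage 1: m₀ = 50,122 kg, m_f = 50,122 − 32,900 = 17,222 kg; Δv = 432×9.81×ln(2.91) = 4237.9×1.0683 ≈ 4527 m/s.
Stage 2: m₀ = 12,422 kg, m_f = 12,422 − 10,000 = 2,422 kg; Δv = 344×9.81×ln(5.129) = 3374.6×1.6349 ≈ 5517 m/s.
Total Δv = 4527 + 5517 = 10044 m/s.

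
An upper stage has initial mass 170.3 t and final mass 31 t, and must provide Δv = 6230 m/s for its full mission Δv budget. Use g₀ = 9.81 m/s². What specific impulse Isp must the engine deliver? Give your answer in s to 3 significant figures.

Isp ≈ 373 s

ln(m₀/m_f) = ln(170300/31000) = ln(5.494) = 1.7036.
From the ideal rocket equation, v_e = Δv / ln(m₀/m_f) = 6230 / 1.7036 = 3657.0 m/s.
Isp = v_e / g₀ = 3657.0 / 9.81 = 372.8 s.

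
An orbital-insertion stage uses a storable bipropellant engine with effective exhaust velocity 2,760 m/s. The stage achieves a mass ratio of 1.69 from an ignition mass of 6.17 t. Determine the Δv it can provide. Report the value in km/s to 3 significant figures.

Rocket equation: Δv = v_e · ln(1.69) = 2760.0 × 0.5247 ≈ 1448.3 m/s.

Δv ≈ 1.45 km/s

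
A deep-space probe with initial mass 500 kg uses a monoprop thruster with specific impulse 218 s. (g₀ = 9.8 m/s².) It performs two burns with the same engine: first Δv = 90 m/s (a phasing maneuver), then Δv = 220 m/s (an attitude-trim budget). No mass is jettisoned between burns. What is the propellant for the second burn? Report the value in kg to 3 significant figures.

v_e = Isp · g₀ = 218 × 9.8 = 2136.4 m/s.
After the first burn: m = 500 × exp(−90/2136.4) = 500 × 0.95875 = 479.375 kg.
After the second burn: m = 479.375 × exp(−220/2136.4) = 479.375 × 0.90215 = 432.468 kg.
Second-burn propellant = 479.375 − 432.468 = 46.907 kg.

propellant for the second burn ≈ 46.9 kg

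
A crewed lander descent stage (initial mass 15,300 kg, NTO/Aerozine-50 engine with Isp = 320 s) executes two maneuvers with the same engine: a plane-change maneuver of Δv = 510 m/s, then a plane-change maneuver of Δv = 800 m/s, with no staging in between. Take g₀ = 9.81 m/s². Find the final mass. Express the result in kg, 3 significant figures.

v_e = Isp · g₀ = 320 × 9.81 = 3139.2 m/s.
After the first burn: m = 15300 × exp(−510/3139.2) = 15300 × 0.85005 = 13,005.8 kg.
After the second burn: m = 13,005.8 × exp(−800/3139.2) = 13,005.8 × 0.77504 = 10,080 kg.

final mass ≈ 10100 kg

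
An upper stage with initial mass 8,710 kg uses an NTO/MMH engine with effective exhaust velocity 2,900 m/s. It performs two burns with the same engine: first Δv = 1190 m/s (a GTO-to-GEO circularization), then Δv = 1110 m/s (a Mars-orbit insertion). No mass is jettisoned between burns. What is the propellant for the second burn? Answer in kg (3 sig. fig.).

After the first burn: m = 8710 × exp(−1190/2900.0) = 8710 × 0.66342 = 5,778.39 kg.
After the second burn: m = 5,778.39 × exp(−1110/2900.0) = 5,778.39 × 0.68198 = 3,940.75 kg.
Second-burn propellant = 5,778.39 − 3,940.75 = 1,837.64 kg.

propellant for the second burn ≈ 1840 kg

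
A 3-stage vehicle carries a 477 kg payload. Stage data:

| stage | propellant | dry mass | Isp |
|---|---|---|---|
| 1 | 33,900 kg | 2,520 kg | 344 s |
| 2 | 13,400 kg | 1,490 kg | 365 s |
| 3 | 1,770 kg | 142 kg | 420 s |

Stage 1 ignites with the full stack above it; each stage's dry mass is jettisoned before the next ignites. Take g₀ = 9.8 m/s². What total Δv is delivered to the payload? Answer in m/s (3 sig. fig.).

Ignition mass of stage 1 = 33,900+2,520 + 13,400+1,490 + 1,770+142 + 477 = 53,699 kg.
Stage 1: m₀ = 53,699 kg, m_f = 53,699 − 33,900 = 19,799 kg; Δv = 344×9.8×ln(2.712) = 3371.2×0.9978 ≈ 3364 m/s.
Stage 2: m₀ = 17,279 kg, m_f = 17,279 − 13,400 = 3,879 kg; Δv = 365×9.8×ln(4.454) = 3577.0×1.4939 ≈ 5344 m/s.
Stage 3: m₀ = 2,389 kg, m_f = 2,389 − 1,770 = 619 kg; Δv = 420×9.8×ln(3.859) = 4116.0×1.3505 ≈ 5559 m/s.
Total Δv = 3364 + 5344 + 5559 = 14267 m/s.

Δv ≈ 14300 m/s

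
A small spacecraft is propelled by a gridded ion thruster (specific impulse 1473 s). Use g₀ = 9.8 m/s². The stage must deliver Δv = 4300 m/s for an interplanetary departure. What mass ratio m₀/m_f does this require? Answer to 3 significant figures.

mass ratio ≈ 1.35

v_e = Isp · g₀ = 1473 × 9.8 = 14435.4 m/s.
From the ideal rocket equation, m₀/m_f = exp(Δv / v_e) = exp(4300 / 14435.4) = exp(0.2979) = 1.3470.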